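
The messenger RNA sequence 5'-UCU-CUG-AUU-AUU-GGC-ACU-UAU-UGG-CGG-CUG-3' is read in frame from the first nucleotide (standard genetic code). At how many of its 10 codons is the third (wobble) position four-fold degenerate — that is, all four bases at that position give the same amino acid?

6

Codon 1 UCU (Ser): third position 4-fold.
Codon 2 CUG (Leu): third position 4-fold.
Codon 3 AUU (Ile): third position 3-fold.
Codon 4 AUU (Ile): third position 3-fold.
Codon 5 GGC (Gly): third position 4-fold.
Codon 6 ACU (Thr): third position 4-fold.
Codon 7 UAU (Tyr): third position 2-fold.
Codon 8 UGG (Trp): third position 1-fold.
Codon 9 CGG (Arg): third position 4-fold.
Codon 10 CUG (Leu): third position 4-fold.
Four-fold degenerate third positions: 6.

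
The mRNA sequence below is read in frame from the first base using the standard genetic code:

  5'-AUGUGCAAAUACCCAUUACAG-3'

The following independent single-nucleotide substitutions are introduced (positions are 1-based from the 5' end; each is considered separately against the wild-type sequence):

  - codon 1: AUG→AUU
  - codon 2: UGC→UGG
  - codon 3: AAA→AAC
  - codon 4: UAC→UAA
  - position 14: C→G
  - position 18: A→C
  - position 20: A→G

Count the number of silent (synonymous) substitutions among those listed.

0

Codon 1: AUG (Met) → AUU (Ile) — missense.
Codon 2: UGC (Cys) → UGG (Trp) — missense.
Codon 3: AAA (Lys) → AAC (Asn) — missense.
Codon 4: UAC (Tyr) → UAA (Stop) — nonsense.
Codon 5: CCA (Pro) → CGA (Arg) — missense.
Codon 6: UUA (Leu) → UUC (Phe) — missense.
Codon 7: CAG (Gln) → CGG (Arg) — missense.
Synonymous: 0 of 7.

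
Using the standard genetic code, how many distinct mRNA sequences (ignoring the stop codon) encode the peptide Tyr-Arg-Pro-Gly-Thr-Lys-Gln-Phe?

6144

Tyr: 2 codons.
Arg: 6 codons.
Pro: 4 codons.
Gly: 4 codons.
Thr: 4 codons.
Lys: 2 codons.
Gln: 2 codons.
Phe: 2 codons.
2 × 6 × 4 × 4 × 4 × 2 × 2 × 2 = 6144.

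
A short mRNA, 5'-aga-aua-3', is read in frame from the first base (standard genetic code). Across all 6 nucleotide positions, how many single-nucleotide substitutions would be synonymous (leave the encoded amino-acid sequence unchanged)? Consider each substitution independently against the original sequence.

4

Codon 1 (AGA, Arg): 2 synonymous substitutions.
Codon 2 (AUA, Ile): 2 synonymous substitutions.
Total: 2 + 2 = 4.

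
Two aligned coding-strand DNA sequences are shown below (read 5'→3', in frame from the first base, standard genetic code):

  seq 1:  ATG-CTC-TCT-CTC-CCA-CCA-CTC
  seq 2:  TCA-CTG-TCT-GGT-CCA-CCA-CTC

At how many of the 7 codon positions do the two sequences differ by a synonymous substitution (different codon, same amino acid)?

Codon 1: ATG Met / TCA Ser — nonsynonymous.
Codon 2: CTC Leu / CTG Leu — synonymous.
Codon 3: TCT Ser / TCT Ser — identical.
Codon 4: CTC Leu / GGT Gly — nonsynonymous.
Codon 5: CCA Pro / CCA Pro — identical.
Codon 6: CCA Pro / CCA Pro — identical.
Codon 7: CTC Leu / CTC Leu — identical.
Synonymous differences: 1.

1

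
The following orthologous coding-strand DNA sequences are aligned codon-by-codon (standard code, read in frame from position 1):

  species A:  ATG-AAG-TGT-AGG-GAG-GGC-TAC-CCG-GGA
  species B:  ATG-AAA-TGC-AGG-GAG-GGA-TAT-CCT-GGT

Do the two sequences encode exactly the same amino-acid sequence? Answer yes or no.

yes

Codon 1: ATG Met / ATG Met — identical.
Codon 2: AAG Lys / AAA Lys — synonymous.
Codon 3: TGT Cys / TGC Cys — synonymous.
Codon 4: AGG Arg / AGG Arg — identical.
Codon 5: GAG Glu / GAG Glu — identical.
Codon 6: GGC Gly / GGA Gly — synonymous.
Codon 7: TAC Tyr / TAT Tyr — synonymous.
Codon 8: CCG Pro / CCT Pro — synonymous.
Codon 9: GGA Gly / GGT Gly — synonymous.
Nonsynonymous differences: 0 → same protein.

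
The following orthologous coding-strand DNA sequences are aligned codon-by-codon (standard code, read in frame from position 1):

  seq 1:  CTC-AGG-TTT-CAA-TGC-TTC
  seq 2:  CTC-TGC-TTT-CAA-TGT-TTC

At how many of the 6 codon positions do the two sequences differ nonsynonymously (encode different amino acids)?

1

Codon 1: CTC Leu / CTC Leu — identical.
Codon 2: AGG Arg / TGC Cys — nonsynonymous.
Codon 3: TTT Phe / TTT Phe — identical.
Codon 4: CAA Gln / CAA Gln — identical.
Codon 5: TGC Cys / TGT Cys — synonymous.
Codon 6: TTC Phe / TTC Phe — identical.
Nonsynonymous differences: 1.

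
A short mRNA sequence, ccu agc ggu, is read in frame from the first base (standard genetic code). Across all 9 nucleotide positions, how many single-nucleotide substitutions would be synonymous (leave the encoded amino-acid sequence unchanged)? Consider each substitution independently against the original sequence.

Codon 1 (CCU, Pro): 3 synonymous substitutions.
Codon 2 (AGC, Ser): 1 synonymous substitution.
Codon 3 (GGU, Gly): 3 synonymous substitutions.
Total: 3 + 1 + 3 = 7.

7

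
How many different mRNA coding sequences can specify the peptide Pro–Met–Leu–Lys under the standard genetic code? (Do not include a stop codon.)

Pro: 4 codons.
Met: 1 codon.
Leu: 6 codons.
Lys: 2 codons.
4 × 1 × 6 × 2 = 48.

48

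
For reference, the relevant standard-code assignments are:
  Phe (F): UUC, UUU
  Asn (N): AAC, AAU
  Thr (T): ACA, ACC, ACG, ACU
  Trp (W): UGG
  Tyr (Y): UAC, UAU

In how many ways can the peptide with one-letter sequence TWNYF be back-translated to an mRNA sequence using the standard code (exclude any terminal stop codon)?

Thr: 4 codons.
Trp: 1 codon.
Asn: 2 codons.
Tyr: 2 codons.
Phe: 2 codons.
4 × 1 × 2 × 2 × 2 = 32.

32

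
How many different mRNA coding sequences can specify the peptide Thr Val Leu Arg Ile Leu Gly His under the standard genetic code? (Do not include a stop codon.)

82944

Thr: 4 codons.
Val: 4 codons.
Leu: 6 codons.
Arg: 6 codons.
Ile: 3 codons.
Leu: 6 codons.
Gly: 4 codons.
His: 2 codons.
4 × 4 × 6 × 6 × 3 × 6 × 4 × 2 = 82944.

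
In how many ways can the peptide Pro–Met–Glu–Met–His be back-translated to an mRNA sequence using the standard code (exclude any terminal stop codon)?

Pro: 4 codons.
Met: 1 codon.
Glu: 2 codons.
Met: 1 codon.
His: 2 codons.
4 × 1 × 2 × 1 × 2 = 16.

16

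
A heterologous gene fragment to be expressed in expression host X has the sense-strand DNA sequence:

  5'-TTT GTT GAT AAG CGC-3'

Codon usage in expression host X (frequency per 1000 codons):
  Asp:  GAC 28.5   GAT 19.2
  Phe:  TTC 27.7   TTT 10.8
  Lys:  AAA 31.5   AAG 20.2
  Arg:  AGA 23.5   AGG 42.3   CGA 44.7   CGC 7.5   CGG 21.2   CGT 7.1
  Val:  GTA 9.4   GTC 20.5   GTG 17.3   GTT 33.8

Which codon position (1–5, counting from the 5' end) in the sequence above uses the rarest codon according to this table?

5

Codon 1 TTT (Phe): 10.8 per 1000.
Codon 2 GTT (Val): 33.8 per 1000.
Codon 3 GAT (Asp): 19.2 per 1000.
Codon 4 AAG (Lys): 20.2 per 1000.
Codon 5 CGC (Arg): 7.5 per 1000.
Lowest frequency is 7.5 at codon 5.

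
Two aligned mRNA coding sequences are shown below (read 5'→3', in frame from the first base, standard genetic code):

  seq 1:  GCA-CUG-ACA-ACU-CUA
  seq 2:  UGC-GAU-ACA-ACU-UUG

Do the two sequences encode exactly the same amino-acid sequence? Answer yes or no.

Codon 1: GCA Ala / UGC Cys — nonsynonymous.
Codon 2: CUG Leu / GAU Asp — nonsynonymous.
Codon 3: ACA Thr / ACA Thr — identical.
Codon 4: ACU Thr / ACU Thr — identical.
Codon 5: CUA Leu / UUG Leu — synonymous.
Nonsynonymous differences: 2 → different protein.

no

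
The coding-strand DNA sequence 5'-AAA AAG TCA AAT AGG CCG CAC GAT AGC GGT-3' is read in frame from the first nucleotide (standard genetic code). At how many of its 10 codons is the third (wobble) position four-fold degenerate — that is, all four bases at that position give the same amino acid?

Codon 1 AAA (Lys): third position 2-fold.
Codon 2 AAG (Lys): third position 2-fold.
Codon 3 TCA (Ser): third position 4-fold.
Codon 4 AAT (Asn): third position 2-fold.
Codon 5 AGG (Arg): third position 2-fold.
Codon 6 CCG (Pro): third position 4-fold.
Codon 7 CAC (His): third position 2-fold.
Codon 8 GAT (Asp): third position 2-fold.
Codon 9 AGC (Ser): third position 2-fold.
Codon 10 GGT (Gly): third position 4-fold.
Four-fold degenerate third positions: 3.

3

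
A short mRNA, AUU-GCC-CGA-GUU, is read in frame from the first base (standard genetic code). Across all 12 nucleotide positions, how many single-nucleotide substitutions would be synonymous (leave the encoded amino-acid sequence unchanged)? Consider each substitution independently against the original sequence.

12

Codon 1 (AUU, Ile): 2 synonymous substitutions.
Codon 2 (GCC, Ala): 3 synonymous substitutions.
Codon 3 (CGA, Arg): 4 synonymous substitutions.
Codon 4 (GUU, Val): 3 synonymous substitutions.
Total: 2 + 3 + 4 + 3 = 12.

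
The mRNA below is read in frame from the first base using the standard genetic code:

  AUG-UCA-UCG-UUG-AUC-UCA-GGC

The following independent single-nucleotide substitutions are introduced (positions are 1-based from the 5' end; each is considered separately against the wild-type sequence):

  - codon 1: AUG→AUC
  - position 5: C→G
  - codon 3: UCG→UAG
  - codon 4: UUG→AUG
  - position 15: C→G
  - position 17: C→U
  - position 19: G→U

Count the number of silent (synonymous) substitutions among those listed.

0

Codon 1: AUG (Met) → AUC (Ile) — missense.
Codon 2: UCA (Ser) → UGA (Stop) — nonsense.
Codon 3: UCG (Ser) → UAG (Stop) — nonsense.
Codon 4: UUG (Leu) → AUG (Met) — missense.
Codon 5: AUC (Ile) → AUG (Met) — missense.
Codon 6: UCA (Ser) → UUA (Leu) — missense.
Codon 7: GGC (Gly) → UGC (Cys) — missense.
Synonymous: 0 of 7.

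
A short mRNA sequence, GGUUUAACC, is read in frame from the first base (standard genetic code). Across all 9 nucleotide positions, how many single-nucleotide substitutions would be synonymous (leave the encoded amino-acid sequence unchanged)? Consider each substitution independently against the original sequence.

Codon 1 (GGU, Gly): 3 synonymous substitutions.
Codon 2 (UUA, Leu): 2 synonymous substitutions.
Codon 3 (ACC, Thr): 3 synonymous substitutions.
Total: 3 + 2 + 3 = 8.

8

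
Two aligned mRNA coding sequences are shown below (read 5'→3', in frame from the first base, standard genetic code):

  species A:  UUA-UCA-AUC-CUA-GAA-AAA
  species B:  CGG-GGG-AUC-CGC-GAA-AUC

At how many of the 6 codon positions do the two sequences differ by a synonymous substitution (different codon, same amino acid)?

0

Codon 1: UUA Leu / CGG Arg — nonsynonymous.
Codon 2: UCA Ser / GGG Gly — nonsynonymous.
Codon 3: AUC Ile / AUC Ile — identical.
Codon 4: CUA Leu / CGC Arg — nonsynonymous.
Codon 5: GAA Glu / GAA Glu — identical.
Codon 6: AAA Lys / AUC Ile — nonsynonymous.
Synonymous differences: 0.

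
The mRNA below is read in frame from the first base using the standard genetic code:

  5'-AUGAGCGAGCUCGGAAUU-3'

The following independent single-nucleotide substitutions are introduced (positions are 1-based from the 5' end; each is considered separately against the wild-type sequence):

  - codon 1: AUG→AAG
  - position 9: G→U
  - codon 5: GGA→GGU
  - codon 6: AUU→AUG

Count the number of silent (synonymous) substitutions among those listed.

1

Codon 1: AUG (Met) → AAG (Lys) — missense.
Codon 3: GAG (Glu) → GAU (Asp) — missense.
Codon 5: GGA (Gly) → GGU (Gly) — synonymous.
Codon 6: AUU (Ile) → AUG (Met) — missense.
Synonymous: 1 of 4.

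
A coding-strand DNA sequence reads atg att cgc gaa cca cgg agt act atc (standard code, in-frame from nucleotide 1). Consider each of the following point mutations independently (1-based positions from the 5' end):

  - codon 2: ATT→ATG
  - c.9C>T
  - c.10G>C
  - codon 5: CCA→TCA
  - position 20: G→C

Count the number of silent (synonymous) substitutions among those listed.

1

Codon 2: ATT (Ile) → ATG (Met) — missense.
Codon 3: CGC (Arg) → CGT (Arg) — synonymous.
Codon 4: GAA (Glu) → CAA (Gln) — missense.
Codon 5: CCA (Pro) → TCA (Ser) — missense.
Codon 7: AGT (Ser) → ACT (Thr) — missense.
Synonymous: 1 of 5.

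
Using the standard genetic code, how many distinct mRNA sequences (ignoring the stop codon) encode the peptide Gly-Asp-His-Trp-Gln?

32

Gly: 4 codons.
Asp: 2 codons.
His: 2 codons.
Trp: 1 codon.
Gln: 2 codons.
4 × 2 × 2 × 1 × 2 = 32.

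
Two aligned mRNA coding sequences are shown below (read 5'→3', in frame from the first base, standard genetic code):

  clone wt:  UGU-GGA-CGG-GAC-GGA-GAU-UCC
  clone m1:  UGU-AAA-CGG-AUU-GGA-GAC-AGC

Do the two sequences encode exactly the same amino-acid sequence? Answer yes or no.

no

Codon 1: UGU Cys / UGU Cys — identical.
Codon 2: GGA Gly / AAA Lys — nonsynonymous.
Codon 3: CGG Arg / CGG Arg — identical.
Codon 4: GAC Asp / AUU Ile — nonsynonymous.
Codon 5: GGA Gly / GGA Gly — identical.
Codon 6: GAU Asp / GAC Asp — synonymous.
Codon 7: UCC Ser / AGC Ser — synonymous.
Nonsynonymous differences: 2 → different protein.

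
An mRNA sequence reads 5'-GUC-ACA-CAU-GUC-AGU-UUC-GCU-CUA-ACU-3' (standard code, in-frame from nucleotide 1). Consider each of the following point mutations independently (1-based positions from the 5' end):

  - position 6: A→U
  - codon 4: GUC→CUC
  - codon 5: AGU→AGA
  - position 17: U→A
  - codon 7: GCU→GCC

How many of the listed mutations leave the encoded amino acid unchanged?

Codon 2: ACA (Thr) → ACU (Thr) — synonymous.
Codon 4: GUC (Val) → CUC (Leu) — missense.
Codon 5: AGU (Ser) → AGA (Arg) — missense.
Codon 6: UUC (Phe) → UAC (Tyr) — missense.
Codon 7: GCU (Ala) → GCC (Ala) — synonymous.
Synonymous: 2 of 5.

2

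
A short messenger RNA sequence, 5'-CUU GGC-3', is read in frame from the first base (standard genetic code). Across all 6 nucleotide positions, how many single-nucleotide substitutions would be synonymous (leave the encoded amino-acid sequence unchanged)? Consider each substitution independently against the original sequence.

6

Codon 1 (CUU, Leu): 3 synonymous substitutions.
Codon 2 (GGC, Gly): 3 synonymous substitutions.
Total: 3 + 3 = 6.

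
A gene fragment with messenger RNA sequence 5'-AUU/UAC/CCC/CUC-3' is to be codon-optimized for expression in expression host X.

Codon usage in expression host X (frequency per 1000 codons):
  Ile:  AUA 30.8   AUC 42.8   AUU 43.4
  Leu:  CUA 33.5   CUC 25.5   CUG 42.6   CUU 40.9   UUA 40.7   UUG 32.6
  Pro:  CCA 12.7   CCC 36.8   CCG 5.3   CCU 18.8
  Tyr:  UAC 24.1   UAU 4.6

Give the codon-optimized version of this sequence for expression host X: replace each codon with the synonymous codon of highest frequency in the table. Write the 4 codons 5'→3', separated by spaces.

AUU UAC CCC CUG

Codon 1 (Ile): best is AUU at 43.4.
Codon 2 (Tyr): best is UAC at 24.1.
Codon 3 (Pro): best is CCC at 36.8.
Codon 4 (Leu): best is CUG at 42.6.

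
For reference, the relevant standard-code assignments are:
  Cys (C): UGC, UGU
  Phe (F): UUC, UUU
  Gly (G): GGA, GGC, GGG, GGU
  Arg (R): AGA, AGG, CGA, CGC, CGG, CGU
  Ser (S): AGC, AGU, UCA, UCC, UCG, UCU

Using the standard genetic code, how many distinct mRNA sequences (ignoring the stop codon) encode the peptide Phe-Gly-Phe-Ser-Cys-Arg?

1152

Phe: 2 codons.
Gly: 4 codons.
Phe: 2 codons.
Ser: 6 codons.
Cys: 2 codons.
Arg: 6 codons.
2 × 4 × 2 × 6 × 2 × 6 = 1152.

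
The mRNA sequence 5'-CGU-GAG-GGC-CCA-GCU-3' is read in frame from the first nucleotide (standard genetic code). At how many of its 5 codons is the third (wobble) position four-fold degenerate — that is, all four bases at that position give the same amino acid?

4

Codon 1 CGU (Arg): third position 4-fold.
Codon 2 GAG (Glu): third position 2-fold.
Codon 3 GGC (Gly): third position 4-fold.
Codon 4 CCA (Pro): third position 4-fold.
Codon 5 GCU (Ala): third position 4-fold.
Four-fold degenerate third positions: 4.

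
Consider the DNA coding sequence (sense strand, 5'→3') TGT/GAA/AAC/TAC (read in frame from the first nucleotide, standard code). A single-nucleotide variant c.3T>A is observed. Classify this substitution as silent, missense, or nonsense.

nonsense

Position 3 falls in codon 1: TGT → Cys.
After the substitution the codon is TGA → Stop.
The new codon is a stop codon, so this is a nonsense mutation.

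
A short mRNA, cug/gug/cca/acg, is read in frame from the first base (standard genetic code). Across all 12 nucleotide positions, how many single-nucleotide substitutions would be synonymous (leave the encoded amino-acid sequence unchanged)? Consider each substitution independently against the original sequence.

Codon 1 (CUG, Leu): 4 synonymous substitutions.
Codon 2 (GUG, Val): 3 synonymous substitutions.
Codon 3 (CCA, Pro): 3 synonymous substitutions.
Codon 4 (ACG, Thr): 3 synonymous substitutions.
Total: 4 + 3 + 3 + 3 = 13.

13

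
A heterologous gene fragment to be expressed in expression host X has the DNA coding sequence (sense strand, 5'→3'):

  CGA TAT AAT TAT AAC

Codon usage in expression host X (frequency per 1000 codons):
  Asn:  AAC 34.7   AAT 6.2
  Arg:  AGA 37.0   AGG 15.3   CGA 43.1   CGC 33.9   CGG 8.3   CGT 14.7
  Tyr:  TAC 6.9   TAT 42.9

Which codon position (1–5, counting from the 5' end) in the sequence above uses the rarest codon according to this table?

Codon 1 CGA (Arg): 43.1 per 1000.
Codon 2 TAT (Tyr): 42.9 per 1000.
Codon 3 AAT (Asn): 6.2 per 1000.
Codon 4 TAT (Tyr): 42.9 per 1000.
Codon 5 AAC (Asn): 34.7 per 1000.
Lowest frequency is 6.2 at codon 3.

3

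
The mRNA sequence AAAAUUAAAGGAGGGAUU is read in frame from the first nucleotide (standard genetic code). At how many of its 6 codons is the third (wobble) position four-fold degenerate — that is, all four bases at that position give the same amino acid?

Codon 1 AAA (Lys): third position 2-fold.
Codon 2 AUU (Ile): third position 3-fold.
Codon 3 AAA (Lys): third position 2-fold.
Codon 4 GGA (Gly): third position 4-fold.
Codon 5 GGG (Gly): third position 4-fold.
Codon 6 AUU (Ile): third position 3-fold.
Four-fold degenerate third positions: 2.

2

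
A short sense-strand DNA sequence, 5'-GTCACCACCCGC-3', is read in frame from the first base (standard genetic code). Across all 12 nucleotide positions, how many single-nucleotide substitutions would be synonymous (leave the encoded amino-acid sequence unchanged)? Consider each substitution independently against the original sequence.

Codon 1 (GTC, Val): 3 synonymous substitutions.
Codon 2 (ACC, Thr): 3 synonymous substitutions.
Codon 3 (ACC, Thr): 3 synonymous substitutions.
Codon 4 (CGC, Arg): 3 synonymous substitutions.
Total: 3 + 3 + 3 + 3 = 12.

12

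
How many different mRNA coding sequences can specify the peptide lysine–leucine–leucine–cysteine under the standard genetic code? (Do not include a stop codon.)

Lys: 2 codons.
Leu: 6 codons.
Leu: 6 codons.
Cys: 2 codons.
2 × 6 × 6 × 2 = 144.

144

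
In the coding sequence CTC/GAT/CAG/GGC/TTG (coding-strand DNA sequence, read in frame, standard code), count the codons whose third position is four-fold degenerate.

2

Codon 1 CTC (Leu): third position 4-fold.
Codon 2 GAT (Asp): third position 2-fold.
Codon 3 CAG (Gln): third position 2-fold.
Codon 4 GGC (Gly): third position 4-fold.
Codon 5 TTG (Leu): third position 2-fold.
Four-fold degenerate third positions: 2.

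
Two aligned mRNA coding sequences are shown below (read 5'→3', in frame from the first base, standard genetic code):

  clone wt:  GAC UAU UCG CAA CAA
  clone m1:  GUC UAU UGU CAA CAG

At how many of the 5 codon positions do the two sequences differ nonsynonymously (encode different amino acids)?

2

Codon 1: GAC Asp / GUC Val — nonsynonymous.
Codon 2: UAU Tyr / UAU Tyr — identical.
Codon 3: UCG Ser / UGU Cys — nonsynonymous.
Codon 4: CAA Gln / CAA Gln — identical.
Codon 5: CAA Gln / CAG Gln — synonymous.
Nonsynonymous differences: 2.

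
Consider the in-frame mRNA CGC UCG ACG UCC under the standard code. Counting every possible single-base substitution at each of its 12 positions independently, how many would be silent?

Codon 1 (CGC, Arg): 3 synonymous substitutions.
Codon 2 (UCG, Ser): 3 synonymous substitutions.
Codon 3 (ACG, Thr): 3 synonymous substitutions.
Codon 4 (UCC, Ser): 3 synonymous substitutions.
Total: 3 + 3 + 3 + 3 = 12.

12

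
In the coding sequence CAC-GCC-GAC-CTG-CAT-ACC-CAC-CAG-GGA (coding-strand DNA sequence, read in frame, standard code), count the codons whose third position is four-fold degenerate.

4

Codon 1 CAC (His): third position 2-fold.
Codon 2 GCC (Ala): third position 4-fold.
Codon 3 GAC (Asp): third position 2-fold.
Codon 4 CTG (Leu): third position 4-fold.
Codon 5 CAT (His): third position 2-fold.
Codon 6 ACC (Thr): third position 4-fold.
Codon 7 CAC (His): third position 2-fold.
Codon 8 CAG (Gln): third position 2-fold.
Codon 9 GGA (Gly): third position 4-fold.
Four-fold degenerate third positions: 4.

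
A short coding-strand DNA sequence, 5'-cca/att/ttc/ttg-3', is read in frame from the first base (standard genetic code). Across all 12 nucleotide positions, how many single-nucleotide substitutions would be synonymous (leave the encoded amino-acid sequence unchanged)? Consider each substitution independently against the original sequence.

Codon 1 (CCA, Pro): 3 synonymous substitutions.
Codon 2 (ATT, Ile): 2 synonymous substitutions.
Codon 3 (TTC, Phe): 1 synonymous substitution.
Codon 4 (TTG, Leu): 2 synonymous substitutions.
Total: 3 + 2 + 1 + 2 = 8.

8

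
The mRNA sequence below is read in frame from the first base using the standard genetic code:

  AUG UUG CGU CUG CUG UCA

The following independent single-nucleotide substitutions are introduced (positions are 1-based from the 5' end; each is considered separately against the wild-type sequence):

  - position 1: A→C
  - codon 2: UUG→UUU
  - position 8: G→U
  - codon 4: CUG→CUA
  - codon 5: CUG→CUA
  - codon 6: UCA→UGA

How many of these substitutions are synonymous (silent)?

2

Codon 1: AUG (Met) → CUG (Leu) — missense.
Codon 2: UUG (Leu) → UUU (Phe) — missense.
Codon 3: CGU (Arg) → CUU (Leu) — missense.
Codon 4: CUG (Leu) → CUA (Leu) — synonymous.
Codon 5: CUG (Leu) → CUA (Leu) — synonymous.
Codon 6: UCA (Ser) → UGA (Stop) — nonsense.
Synonymous: 2 of 6.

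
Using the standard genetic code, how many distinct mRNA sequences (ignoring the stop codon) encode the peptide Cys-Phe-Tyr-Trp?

Cys: 2 codons.
Phe: 2 codons.
Tyr: 2 codons.
Trp: 1 codon.
2 × 2 × 2 × 1 = 8.

8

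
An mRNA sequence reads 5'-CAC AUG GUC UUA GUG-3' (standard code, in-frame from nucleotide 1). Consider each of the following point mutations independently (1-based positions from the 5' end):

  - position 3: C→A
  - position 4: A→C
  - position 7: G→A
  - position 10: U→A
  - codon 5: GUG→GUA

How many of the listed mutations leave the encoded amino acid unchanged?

1

Codon 1: CAC (His) → CAA (Gln) — missense.
Codon 2: AUG (Met) → CUG (Leu) — missense.
Codon 3: GUC (Val) → AUC (Ile) — missense.
Codon 4: UUA (Leu) → AUA (Ile) — missense.
Codon 5: GUG (Val) → GUA (Val) — synonymous.
Synonymous: 1 of 5.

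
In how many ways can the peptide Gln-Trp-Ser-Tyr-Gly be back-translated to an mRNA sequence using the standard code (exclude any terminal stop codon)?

96

Gln: 2 codons.
Trp: 1 codon.
Ser: 6 codons.
Tyr: 2 codons.
Gly: 4 codons.
2 × 1 × 6 × 2 × 4 = 96.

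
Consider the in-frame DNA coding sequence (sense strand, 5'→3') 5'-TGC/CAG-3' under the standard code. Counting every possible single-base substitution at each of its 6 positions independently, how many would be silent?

Codon 1 (TGC, Cys): 1 synonymous substitution.
Codon 2 (CAG, Gln): 1 synonymous substitution.
Total: 1 + 1 = 2.

2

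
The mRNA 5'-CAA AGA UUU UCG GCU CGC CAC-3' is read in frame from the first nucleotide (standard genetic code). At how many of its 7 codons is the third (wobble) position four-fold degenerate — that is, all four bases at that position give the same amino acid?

Codon 1 CAA (Gln): third position 2-fold.
Codon 2 AGA (Arg): third position 2-fold.
Codon 3 UUU (Phe): third position 2-fold.
Codon 4 UCG (Ser): third position 4-fold.
Codon 5 GCU (Ala): third position 4-fold.
Codon 6 CGC (Arg): third position 4-fold.
Codon 7 CAC (His): third position 2-fold.
Four-fold degenerate third positions: 3.

3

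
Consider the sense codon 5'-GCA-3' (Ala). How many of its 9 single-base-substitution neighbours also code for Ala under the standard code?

Position 1: none → 0 synonymous.
Position 2: none → 0 synonymous.
Position 3: GCU, GCC, GCG → 3 synonymous.
Total: 0 + 0 + 3 = 3.

3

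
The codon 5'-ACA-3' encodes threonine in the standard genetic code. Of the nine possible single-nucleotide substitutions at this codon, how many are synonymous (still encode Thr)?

Position 1: none → 0 synonymous.
Position 2: none → 0 synonymous.
Position 3: ACU, ACC, ACG → 3 synonymous.
Total: 0 + 0 + 3 = 3.

3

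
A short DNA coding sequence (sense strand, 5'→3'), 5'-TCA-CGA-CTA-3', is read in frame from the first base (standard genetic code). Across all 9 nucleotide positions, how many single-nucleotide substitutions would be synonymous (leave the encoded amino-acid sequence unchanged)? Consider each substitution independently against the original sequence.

11

Codon 1 (TCA, Ser): 3 synonymous substitutions.
Codon 2 (CGA, Arg): 4 synonymous substitutions.
Codon 3 (CTA, Leu): 4 synonymous substitutions.
Total: 3 + 4 + 4 = 11.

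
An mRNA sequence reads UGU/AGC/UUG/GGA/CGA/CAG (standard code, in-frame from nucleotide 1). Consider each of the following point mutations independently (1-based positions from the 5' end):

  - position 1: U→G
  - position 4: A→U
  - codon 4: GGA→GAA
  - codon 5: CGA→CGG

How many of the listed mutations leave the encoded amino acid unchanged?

1

Codon 1: UGU (Cys) → GGU (Gly) — missense.
Codon 2: AGC (Ser) → UGC (Cys) — missense.
Codon 4: GGA (Gly) → GAA (Glu) — missense.
Codon 5: CGA (Arg) → CGG (Arg) — synonymous.
Synonymous: 1 of 4.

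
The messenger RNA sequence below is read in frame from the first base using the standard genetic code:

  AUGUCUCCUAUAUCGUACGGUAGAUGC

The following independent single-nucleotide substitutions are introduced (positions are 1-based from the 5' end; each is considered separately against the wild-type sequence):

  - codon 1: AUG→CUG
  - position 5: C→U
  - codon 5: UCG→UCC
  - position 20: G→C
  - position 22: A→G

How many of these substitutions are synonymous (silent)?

1

Codon 1: AUG (Met) → CUG (Leu) — missense.
Codon 2: UCU (Ser) → UUU (Phe) — missense.
Codon 5: UCG (Ser) → UCC (Ser) — synonymous.
Codon 7: GGU (Gly) → GCU (Ala) — missense.
Codon 8: AGA (Arg) → GGA (Gly) — missense.
Synonymous: 1 of 5.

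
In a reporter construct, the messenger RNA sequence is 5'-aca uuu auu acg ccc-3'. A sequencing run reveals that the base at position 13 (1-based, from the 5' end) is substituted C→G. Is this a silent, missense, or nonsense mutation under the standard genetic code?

Position 13 falls in codon 5: CCC → Pro.
After the substitution the codon is GCC → Ala.
Pro ≠ Ala, so this is a missense mutation.

missense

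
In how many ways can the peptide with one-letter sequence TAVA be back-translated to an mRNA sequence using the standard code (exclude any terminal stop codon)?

256

Thr: 4 codons.
Ala: 4 codons.
Val: 4 codons.
Ala: 4 codons.
4 × 4 × 4 × 4 = 256.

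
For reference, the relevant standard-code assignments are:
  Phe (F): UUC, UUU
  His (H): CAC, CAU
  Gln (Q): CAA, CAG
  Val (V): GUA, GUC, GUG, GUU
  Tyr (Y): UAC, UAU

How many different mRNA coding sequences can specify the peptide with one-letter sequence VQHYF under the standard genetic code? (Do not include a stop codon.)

64

Val: 4 codons.
Gln: 2 codons.
His: 2 codons.
Tyr: 2 codons.
Phe: 2 codons.
4 × 2 × 2 × 2 × 2 = 64.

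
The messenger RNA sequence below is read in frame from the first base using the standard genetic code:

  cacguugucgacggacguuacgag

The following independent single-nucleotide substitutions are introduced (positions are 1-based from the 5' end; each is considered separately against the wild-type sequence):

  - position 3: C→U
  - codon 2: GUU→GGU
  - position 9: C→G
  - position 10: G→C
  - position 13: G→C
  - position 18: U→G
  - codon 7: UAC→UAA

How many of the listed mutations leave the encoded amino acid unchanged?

Codon 1: CAC (His) → CAU (His) — synonymous.
Codon 2: GUU (Val) → GGU (Gly) — missense.
Codon 3: GUC (Val) → GUG (Val) — synonymous.
Codon 4: GAC (Asp) → CAC (His) — missense.
Codon 5: GGA (Gly) → CGA (Arg) — missense.
Codon 6: CGU (Arg) → CGG (Arg) — synonymous.
Codon 7: UAC (Tyr) → UAA (Stop) — nonsense.
Synonymous: 3 of 7.

3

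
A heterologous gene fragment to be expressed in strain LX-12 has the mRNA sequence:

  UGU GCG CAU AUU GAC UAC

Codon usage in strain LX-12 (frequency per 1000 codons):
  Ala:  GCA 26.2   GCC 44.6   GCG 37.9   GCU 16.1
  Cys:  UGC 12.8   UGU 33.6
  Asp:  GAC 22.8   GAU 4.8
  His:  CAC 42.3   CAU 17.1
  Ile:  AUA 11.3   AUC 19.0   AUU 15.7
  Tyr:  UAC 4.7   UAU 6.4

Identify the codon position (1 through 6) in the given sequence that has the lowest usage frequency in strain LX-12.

Codon 1 UGU (Cys): 33.6 per 1000.
Codon 2 GCG (Ala): 37.9 per 1000.
Codon 3 CAU (His): 17.1 per 1000.
Codon 4 AUU (Ile): 15.7 per 1000.
Codon 5 GAC (Asp): 22.8 per 1000.
Codon 6 UAC (Tyr): 4.7 per 1000.
Lowest frequency is 4.7 at codon 6.

6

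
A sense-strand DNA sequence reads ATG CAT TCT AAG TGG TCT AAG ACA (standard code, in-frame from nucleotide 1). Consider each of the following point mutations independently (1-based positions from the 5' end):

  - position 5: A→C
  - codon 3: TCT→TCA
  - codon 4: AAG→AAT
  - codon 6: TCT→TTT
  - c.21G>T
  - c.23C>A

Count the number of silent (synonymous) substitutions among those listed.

1

Codon 2: CAT (His) → CCT (Pro) — missense.
Codon 3: TCT (Ser) → TCA (Ser) — synonymous.
Codon 4: AAG (Lys) → AAT (Asn) — missense.
Codon 6: TCT (Ser) → TTT (Phe) — missense.
Codon 7: AAG (Lys) → AAT (Asn) — missense.
Codon 8: ACA (Thr) → AAA (Lys) — missense.
Synonymous: 1 of 6.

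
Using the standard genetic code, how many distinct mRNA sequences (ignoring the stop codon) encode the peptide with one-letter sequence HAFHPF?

256

His: 2 codons.
Ala: 4 codons.
Phe: 2 codons.
His: 2 codons.
Pro: 4 codons.
Phe: 2 codons.
2 × 4 × 2 × 2 × 4 × 2 = 256.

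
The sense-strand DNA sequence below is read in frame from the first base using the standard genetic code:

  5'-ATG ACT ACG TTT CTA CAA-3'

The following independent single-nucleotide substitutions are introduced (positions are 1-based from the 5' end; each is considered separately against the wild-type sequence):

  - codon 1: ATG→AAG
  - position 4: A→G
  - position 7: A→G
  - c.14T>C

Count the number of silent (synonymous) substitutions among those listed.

0

Codon 1: ATG (Met) → AAG (Lys) — missense.
Codon 2: ACT (Thr) → GCT (Ala) — missense.
Codon 3: ACG (Thr) → GCG (Ala) — missense.
Codon 5: CTA (Leu) → CCA (Pro) — missense.
Synonymous: 0 of 4.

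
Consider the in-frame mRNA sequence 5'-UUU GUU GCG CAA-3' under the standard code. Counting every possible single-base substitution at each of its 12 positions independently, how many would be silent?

8

Codon 1 (UUU, Phe): 1 synonymous substitution.
Codon 2 (GUU, Val): 3 synonymous substitutions.
Codon 3 (GCG, Ala): 3 synonymous substitutions.
Codon 4 (CAA, Gln): 1 synonymous substitution.
Total: 1 + 3 + 3 + 1 = 8.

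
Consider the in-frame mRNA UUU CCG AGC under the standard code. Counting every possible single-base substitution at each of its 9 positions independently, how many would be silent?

Codon 1 (UUU, Phe): 1 synonymous substitution.
Codon 2 (CCG, Pro): 3 synonymous substitutions.
Codon 3 (AGC, Ser): 1 synonymous substitution.
Total: 1 + 3 + 1 = 5.

5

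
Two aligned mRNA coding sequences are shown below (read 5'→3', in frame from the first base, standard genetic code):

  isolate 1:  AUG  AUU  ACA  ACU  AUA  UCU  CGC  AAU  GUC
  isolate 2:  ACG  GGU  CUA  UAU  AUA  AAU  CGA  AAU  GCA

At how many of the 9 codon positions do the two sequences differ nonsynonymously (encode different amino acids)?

6

Codon 1: AUG Met / ACG Thr — nonsynonymous.
Codon 2: AUU Ile / GGU Gly — nonsynonymous.
Codon 3: ACA Thr / CUA Leu — nonsynonymous.
Codon 4: ACU Thr / UAU Tyr — nonsynonymous.
Codon 5: AUA Ile / AUA Ile — identical.
Codon 6: UCU Ser / AAU Asn — nonsynonymous.
Codon 7: CGC Arg / CGA Arg — synonymous.
Codon 8: AAU Asn / AAU Asn — identical.
Codon 9: GUC Val / GCA Ala — nonsynonymous.
Nonsynonymous differences: 6.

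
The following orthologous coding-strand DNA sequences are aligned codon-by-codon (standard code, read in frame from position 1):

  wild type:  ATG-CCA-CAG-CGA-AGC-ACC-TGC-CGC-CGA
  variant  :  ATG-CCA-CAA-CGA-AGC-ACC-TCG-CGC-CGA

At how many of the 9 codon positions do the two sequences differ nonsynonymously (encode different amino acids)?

Codon 1: ATG Met / ATG Met — identical.
Codon 2: CCA Pro / CCA Pro — identical.
Codon 3: CAG Gln / CAA Gln — synonymous.
Codon 4: CGA Arg / CGA Arg — identical.
Codon 5: AGC Ser / AGC Ser — identical.
Codon 6: ACC Thr / ACC Thr — identical.
Codon 7: TGC Cys / TCG Ser — nonsynonymous.
Codon 8: CGC Arg / CGC Arg — identical.
Codon 9: CGA Arg / CGA Arg — identical.
Nonsynonymous differences: 1.

1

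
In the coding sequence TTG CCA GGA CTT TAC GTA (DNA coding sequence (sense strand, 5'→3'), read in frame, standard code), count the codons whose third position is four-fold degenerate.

Codon 1 TTG (Leu): third position 2-fold.
Codon 2 CCA (Pro): third position 4-fold.
Codon 3 GGA (Gly): third position 4-fold.
Codon 4 CTT (Leu): third position 4-fold.
Codon 5 TAC (Tyr): third position 2-fold.
Codon 6 GTA (Val): third position 4-fold.
Four-fold degenerate third positions: 4.

4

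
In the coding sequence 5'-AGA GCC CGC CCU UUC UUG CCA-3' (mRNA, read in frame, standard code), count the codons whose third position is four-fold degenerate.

Codon 1 AGA (Arg): third position 2-fold.
Codon 2 GCC (Ala): third position 4-fold.
Codon 3 CGC (Arg): third position 4-fold.
Codon 4 CCU (Pro): third position 4-fold.
Codon 5 UUC (Phe): third position 2-fold.
Codon 6 UUG (Leu): third position 2-fold.
Codon 7 CCA (Pro): third position 4-fold.
Four-fold degenerate third positions: 4.

4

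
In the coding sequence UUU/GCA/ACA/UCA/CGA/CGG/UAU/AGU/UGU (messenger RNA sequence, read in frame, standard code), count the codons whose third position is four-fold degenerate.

Codon 1 UUU (Phe): third position 2-fold.
Codon 2 GCA (Ala): third position 4-fold.
Codon 3 ACA (Thr): third position 4-fold.
Codon 4 UCA (Ser): third position 4-fold.
Codon 5 CGA (Arg): third position 4-fold.
Codon 6 CGG (Arg): third position 4-fold.
Codon 7 UAU (Tyr): third position 2-fold.
Codon 8 AGU (Ser): third position 2-fold.
Codon 9 UGU (Cys): third position 2-fold.
Four-fold degenerate third positions: 5.

5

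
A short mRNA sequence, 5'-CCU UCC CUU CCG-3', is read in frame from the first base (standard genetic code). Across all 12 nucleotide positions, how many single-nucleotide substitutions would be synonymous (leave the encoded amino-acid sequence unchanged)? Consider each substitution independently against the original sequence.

Codon 1 (CCU, Pro): 3 synonymous substitutions.
Codon 2 (UCC, Ser): 3 synonymous substitutions.
Codon 3 (CUU, Leu): 3 synonymous substitutions.
Codon 4 (CCG, Pro): 3 synonymous substitutions.
Total: 3 + 3 + 3 + 3 = 12.

12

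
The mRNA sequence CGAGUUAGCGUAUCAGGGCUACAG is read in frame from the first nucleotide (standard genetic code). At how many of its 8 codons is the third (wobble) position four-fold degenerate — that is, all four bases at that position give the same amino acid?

6

Codon 1 CGA (Arg): third position 4-fold.
Codon 2 GUU (Val): third position 4-fold.
Codon 3 AGC (Ser): third position 2-fold.
Codon 4 GUA (Val): third position 4-fold.
Codon 5 UCA (Ser): third position 4-fold.
Codon 6 GGG (Gly): third position 4-fold.
Codon 7 CUA (Leu): third position 4-fold.
Codon 8 CAG (Gln): third position 2-fold.
Four-fold degenerate third positions: 6.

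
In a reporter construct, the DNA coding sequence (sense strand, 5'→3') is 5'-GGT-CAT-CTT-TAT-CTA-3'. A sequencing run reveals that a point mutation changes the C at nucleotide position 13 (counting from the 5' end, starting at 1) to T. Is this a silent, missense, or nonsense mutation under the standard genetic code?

Position 13 falls in codon 5: CTA → Leu.
After the substitution the codon is TTA → Leu.
Both encode Leu, so the change is synonymous.

silent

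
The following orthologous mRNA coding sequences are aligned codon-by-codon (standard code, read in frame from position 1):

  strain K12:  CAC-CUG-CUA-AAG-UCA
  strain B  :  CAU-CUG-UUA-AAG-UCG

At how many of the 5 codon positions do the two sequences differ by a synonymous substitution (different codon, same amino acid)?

Codon 1: CAC His / CAU His — synonymous.
Codon 2: CUG Leu / CUG Leu — identical.
Codon 3: CUA Leu / UUA Leu — synonymous.
Codon 4: AAG Lys / AAG Lys — identical.
Codon 5: UCA Ser / UCG Ser — synonymous.
Synonymous differences: 3.

3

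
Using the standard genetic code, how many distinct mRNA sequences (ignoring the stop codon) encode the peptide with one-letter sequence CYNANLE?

768

Cys: 2 codons.
Tyr: 2 codons.
Asn: 2 codons.
Ala: 4 codons.
Asn: 2 codons.
Leu: 6 codons.
Glu: 2 codons.
2 × 2 × 2 × 4 × 2 × 6 × 2 = 768.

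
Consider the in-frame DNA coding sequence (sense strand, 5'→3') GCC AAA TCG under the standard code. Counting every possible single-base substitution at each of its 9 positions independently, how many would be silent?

Codon 1 (GCC, Ala): 3 synonymous substitutions.
Codon 2 (AAA, Lys): 1 synonymous substitution.
Codon 3 (TCG, Ser): 3 synonymous substitutions.
Total: 3 + 1 + 3 = 7.

7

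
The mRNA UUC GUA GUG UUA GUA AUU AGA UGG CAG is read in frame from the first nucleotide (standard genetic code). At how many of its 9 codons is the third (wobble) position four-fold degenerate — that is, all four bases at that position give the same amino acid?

Codon 1 UUC (Phe): third position 2-fold.
Codon 2 GUA (Val): third position 4-fold.
Codon 3 GUG (Val): third position 4-fold.
Codon 4 UUA (Leu): third position 2-fold.
Codon 5 GUA (Val): third position 4-fold.
Codon 6 AUU (Ile): third position 3-fold.
Codon 7 AGA (Arg): third position 2-fold.
Codon 8 UGG (Trp): third position 1-fold.
Codon 9 CAG (Gln): third position 2-fold.
Four-fold degenerate third positions: 3.

3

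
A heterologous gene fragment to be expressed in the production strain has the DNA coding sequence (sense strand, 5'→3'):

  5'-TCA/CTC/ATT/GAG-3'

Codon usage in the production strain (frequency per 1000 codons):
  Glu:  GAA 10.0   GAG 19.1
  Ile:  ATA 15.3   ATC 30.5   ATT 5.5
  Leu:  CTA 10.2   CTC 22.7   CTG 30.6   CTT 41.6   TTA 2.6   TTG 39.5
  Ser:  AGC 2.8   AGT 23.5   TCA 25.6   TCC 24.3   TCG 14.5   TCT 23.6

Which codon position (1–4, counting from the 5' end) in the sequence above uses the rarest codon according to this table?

Codon 1 TCA (Ser): 25.6 per 1000.
Codon 2 CTC (Leu): 22.7 per 1000.
Codon 3 ATT (Ile): 5.5 per 1000.
Codon 4 GAG (Glu): 19.1 per 1000.
Lowest frequency is 5.5 at codon 3.

3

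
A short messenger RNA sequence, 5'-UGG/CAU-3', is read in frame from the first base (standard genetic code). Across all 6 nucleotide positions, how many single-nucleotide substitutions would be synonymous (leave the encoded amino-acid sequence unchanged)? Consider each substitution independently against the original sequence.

Codon 1 (UGG, Trp): 0 synonymous substitutions.
Codon 2 (CAU, His): 1 synonymous substitution.
Total: 0 + 1 = 1.

1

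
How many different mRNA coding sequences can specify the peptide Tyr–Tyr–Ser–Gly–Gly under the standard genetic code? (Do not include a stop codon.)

384

Tyr: 2 codons.
Tyr: 2 codons.
Ser: 6 codons.
Gly: 4 codons.
Gly: 4 codons.
2 × 2 × 6 × 4 × 4 = 384.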